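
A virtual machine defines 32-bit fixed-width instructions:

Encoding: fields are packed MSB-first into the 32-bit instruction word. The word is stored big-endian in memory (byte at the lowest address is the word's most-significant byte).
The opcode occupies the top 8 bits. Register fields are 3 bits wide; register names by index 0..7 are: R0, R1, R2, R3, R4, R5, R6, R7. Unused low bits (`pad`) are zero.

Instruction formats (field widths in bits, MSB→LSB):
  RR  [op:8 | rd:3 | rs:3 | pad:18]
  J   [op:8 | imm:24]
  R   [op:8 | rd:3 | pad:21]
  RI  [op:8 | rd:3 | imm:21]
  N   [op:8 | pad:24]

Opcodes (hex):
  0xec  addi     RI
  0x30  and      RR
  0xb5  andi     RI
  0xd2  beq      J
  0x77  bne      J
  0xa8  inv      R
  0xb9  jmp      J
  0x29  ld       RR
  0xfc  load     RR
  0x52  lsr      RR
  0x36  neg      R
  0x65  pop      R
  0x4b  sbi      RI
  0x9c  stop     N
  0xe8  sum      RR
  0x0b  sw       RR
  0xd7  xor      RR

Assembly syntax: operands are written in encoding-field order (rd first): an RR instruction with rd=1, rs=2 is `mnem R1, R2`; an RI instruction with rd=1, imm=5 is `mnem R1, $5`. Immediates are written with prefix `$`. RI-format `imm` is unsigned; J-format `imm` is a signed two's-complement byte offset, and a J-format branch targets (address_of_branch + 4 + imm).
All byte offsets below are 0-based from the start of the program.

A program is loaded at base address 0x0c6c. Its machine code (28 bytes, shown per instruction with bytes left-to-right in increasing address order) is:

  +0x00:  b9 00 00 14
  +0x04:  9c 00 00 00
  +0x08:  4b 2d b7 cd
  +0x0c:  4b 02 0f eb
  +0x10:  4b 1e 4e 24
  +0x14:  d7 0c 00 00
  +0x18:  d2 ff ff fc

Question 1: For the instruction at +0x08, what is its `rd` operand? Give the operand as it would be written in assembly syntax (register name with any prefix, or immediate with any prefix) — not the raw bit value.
off 0x08: read 4b 2d b7 cd as big → 0x4b2db7cd
  op=0x4b2db7cd>>24=0x4b ⇒ sbi (RI)
  rd: (w>>21)&0x7=0x1 → R1
  imm: (w>>0)&0x1fffff=0xdb7cd → $899021

R1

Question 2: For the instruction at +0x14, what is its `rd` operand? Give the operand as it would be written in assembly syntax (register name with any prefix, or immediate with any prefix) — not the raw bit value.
[14] d7 0c 00 00 → 0xd70c0000
  opcode bits[31:24]=0xd7: xor/RR
  [23:21] rd=0 = R0
  [20:18] rs=3 = R3

R0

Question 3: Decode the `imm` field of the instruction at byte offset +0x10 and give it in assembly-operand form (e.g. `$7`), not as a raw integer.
[10] 4b 1e 4e 24 → 0x4b1e4e24
  op=0x4b1e4e24>>24=0x4b ⇒ sbi (RI)
  rd@[23:21]=0x0 ⇒ R0
  imm@[20:0]=0x1e4e24 ⇒ $1986084

$1986084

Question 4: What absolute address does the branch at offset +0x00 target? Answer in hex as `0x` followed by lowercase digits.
0x0c84

@+00  big-endian(b9 00 00 14) = 0xb9000014
  opcode bits[31:24]=0xb9: jmp/J
  [23:0] imm=20 = $20
  target = base 0x0c6c + off 0x00 + 4 + imm 20 = 0x0c84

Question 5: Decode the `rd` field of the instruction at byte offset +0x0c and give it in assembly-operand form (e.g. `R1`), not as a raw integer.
[0c] 4b 02 0f eb → 0x4b020feb
  top 8b → 0x4b → sbi [RI]
  [23:21] rd=0 = R0
  [20:0] imm=135147 = $135147

R0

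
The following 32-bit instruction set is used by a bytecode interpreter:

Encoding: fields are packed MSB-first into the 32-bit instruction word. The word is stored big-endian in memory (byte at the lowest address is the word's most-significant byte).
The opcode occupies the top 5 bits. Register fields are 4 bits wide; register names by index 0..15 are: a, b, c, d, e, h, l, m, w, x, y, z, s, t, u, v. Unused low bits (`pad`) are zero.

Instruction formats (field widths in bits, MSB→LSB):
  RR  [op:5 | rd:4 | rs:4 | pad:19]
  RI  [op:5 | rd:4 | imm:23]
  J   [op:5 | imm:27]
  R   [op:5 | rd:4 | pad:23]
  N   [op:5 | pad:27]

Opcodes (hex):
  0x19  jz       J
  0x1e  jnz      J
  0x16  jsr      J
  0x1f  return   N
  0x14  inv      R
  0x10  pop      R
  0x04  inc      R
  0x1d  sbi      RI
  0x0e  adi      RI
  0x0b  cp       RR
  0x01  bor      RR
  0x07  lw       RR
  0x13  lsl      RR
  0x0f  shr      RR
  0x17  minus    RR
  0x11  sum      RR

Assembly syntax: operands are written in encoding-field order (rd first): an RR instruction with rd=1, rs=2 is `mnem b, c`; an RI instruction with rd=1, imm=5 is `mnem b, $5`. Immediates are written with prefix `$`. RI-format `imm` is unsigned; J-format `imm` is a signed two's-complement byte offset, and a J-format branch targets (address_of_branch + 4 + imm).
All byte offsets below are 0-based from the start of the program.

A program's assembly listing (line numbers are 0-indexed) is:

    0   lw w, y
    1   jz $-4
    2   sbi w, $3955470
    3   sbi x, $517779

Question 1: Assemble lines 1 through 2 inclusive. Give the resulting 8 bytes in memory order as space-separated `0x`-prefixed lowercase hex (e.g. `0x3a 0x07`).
1. jz fields op=0x19:5|imm=-4:27 → word cffffffch → cf ff ff fc
2. sbi fields op=0x1d:5|rd=8:4|imm=3955470:23 → word ec3c5b0eh → ec 3c 5b 0e

0xcf 0xff 0xff 0xfc 0xec 0x3c 0x5b 0x0e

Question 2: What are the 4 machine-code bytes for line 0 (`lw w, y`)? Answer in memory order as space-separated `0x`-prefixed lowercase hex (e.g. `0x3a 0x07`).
0x3c 0x50 0x00 0x00

line 0 (lw): pack op=0x7:5|rd=8:4|rs=10:4|pad=0:19 = 0x3c500000; big→ 3c 50 00 00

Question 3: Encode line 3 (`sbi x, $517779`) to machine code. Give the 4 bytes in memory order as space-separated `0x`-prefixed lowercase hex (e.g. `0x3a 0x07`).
L3: sbi op=0x1d:5|rd=9:4|imm=517779:23 ⇒ 0xec87e693 ⇒ big ec 87 e6 93

0xec 0x87 0xe6 0x93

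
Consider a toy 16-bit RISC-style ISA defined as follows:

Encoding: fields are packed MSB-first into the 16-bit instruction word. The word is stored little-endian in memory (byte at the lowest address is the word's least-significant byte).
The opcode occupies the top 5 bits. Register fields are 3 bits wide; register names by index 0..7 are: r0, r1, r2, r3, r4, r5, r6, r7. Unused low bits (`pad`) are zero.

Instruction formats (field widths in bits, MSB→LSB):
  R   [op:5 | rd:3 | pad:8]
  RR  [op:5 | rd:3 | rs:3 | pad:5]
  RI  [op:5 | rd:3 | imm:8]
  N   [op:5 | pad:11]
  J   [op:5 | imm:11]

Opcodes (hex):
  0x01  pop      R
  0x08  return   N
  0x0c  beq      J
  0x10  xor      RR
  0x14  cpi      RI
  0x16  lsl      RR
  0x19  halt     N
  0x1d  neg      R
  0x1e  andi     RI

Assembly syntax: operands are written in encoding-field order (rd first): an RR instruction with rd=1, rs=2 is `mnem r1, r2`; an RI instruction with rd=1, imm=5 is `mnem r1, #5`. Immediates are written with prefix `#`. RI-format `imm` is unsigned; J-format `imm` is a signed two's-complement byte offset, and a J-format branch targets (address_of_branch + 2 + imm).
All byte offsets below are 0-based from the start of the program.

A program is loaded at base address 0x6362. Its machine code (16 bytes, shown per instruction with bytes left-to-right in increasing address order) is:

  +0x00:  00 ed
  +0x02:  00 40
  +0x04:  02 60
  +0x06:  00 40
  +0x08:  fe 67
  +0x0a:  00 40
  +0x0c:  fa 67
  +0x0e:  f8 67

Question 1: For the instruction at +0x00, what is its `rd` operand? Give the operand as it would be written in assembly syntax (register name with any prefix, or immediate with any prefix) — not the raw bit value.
r5

@+00  little-endian(00 ed) = 0xed00
  top 5b → 0x1d → neg [R]
  [10:8] rd=5 = r5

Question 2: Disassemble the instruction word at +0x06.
return

off 0x06: read 00 40 as little → 0x4000
  opcode bits[15:11]=0x8: return/N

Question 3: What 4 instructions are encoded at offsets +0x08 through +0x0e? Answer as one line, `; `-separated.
@+08  little-endian(fe 67) = 0x67fe
  top 5b → 0xc → beq [J]
  imm: (w>>0)&0x7ff=0x7fe (s11→-2) → #-2
@+0a  little-endian(00 40) = 0x4000
  top 5b → 0x8 → return [N]
@+0c  little-endian(fa 67) = 0x67fa
  top 5b → 0xc → beq [J]
  imm: (w>>0)&0x7ff=0x7fa (s11→-6) → #-6
@+0e  little-endian(f8 67) = 0x67f8
  top 5b → 0xc → beq [J]
  imm: (w>>0)&0x7ff=0x7f8 (s11→-8) → #-8

beq #-2; return; beq #-6; beq #-8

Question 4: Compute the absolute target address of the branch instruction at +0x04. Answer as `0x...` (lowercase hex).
[04] 02 60 → 0x6002
  opcode bits[15:11]=0xc: beq/J
  [10:0] imm=2 = #2
  target = base 0x6362 + off 0x04 + 2 + imm 2 = 0x636a

0x636a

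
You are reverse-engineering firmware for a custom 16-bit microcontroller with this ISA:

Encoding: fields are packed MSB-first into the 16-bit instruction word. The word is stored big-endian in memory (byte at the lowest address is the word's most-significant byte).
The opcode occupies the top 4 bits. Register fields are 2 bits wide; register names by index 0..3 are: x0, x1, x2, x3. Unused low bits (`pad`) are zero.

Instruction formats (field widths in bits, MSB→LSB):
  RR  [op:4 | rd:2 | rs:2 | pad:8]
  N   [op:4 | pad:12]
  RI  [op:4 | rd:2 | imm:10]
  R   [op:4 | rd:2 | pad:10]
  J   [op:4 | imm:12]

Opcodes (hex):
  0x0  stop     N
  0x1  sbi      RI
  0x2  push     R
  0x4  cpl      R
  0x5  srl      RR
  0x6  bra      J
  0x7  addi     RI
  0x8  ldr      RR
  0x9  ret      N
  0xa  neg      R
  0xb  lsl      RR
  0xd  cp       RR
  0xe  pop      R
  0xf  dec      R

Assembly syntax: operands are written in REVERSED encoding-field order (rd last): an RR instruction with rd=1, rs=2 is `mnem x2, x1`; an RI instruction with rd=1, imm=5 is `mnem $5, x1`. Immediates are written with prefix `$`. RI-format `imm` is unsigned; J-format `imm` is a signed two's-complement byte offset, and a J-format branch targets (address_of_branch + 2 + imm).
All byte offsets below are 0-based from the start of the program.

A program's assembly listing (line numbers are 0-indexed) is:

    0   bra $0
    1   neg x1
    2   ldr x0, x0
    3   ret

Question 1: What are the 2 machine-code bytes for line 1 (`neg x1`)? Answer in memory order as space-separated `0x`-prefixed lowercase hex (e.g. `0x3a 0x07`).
0xa4 0x00

line 1 (neg): pack op=0xa:4|rd=1:2|pad=0:10 = 0xa400; big→ a4 00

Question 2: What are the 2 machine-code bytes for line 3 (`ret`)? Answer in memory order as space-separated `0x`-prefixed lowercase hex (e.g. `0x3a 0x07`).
L3: ret op=0x9:4|pad=0:12 ⇒ 0x9000 ⇒ big 90 00

0x90 0x00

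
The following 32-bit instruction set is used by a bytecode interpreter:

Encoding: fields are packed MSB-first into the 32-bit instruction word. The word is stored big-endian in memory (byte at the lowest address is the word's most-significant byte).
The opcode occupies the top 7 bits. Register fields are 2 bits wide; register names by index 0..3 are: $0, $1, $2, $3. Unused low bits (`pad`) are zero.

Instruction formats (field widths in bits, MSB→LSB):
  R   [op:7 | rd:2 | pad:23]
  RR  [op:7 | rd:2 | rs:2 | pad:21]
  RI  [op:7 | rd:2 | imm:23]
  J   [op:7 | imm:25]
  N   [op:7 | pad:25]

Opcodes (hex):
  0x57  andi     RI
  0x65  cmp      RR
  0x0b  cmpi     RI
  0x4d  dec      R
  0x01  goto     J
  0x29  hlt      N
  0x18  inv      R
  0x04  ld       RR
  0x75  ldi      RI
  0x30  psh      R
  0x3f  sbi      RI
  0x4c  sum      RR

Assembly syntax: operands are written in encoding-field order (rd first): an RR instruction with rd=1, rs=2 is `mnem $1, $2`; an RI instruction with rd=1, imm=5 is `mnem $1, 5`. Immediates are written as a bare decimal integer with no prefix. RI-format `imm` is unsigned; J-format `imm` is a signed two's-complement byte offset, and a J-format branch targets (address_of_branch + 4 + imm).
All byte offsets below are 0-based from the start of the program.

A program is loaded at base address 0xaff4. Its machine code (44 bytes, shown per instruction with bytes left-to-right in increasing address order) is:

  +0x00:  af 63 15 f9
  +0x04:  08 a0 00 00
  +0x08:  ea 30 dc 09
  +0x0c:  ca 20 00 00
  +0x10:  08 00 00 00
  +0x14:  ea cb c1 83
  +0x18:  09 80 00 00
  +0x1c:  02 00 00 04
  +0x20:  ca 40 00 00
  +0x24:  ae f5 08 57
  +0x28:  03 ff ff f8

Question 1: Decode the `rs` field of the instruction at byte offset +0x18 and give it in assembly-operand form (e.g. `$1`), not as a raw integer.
$0

off 0x18: read 09 80 00 00 as big → 0x09800000
  top 7b → 0x4 → ld [RR]
  rd@[24:23]=0x3 ⇒ $3
  rs@[22:21]=0x0 ⇒ $0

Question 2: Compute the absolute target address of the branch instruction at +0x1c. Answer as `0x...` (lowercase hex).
0xb018

[1c] 02 00 00 04 → 0x02000004
  opcode bits[31:25]=0x1: goto/J
  imm@[24:0]=0x4 ⇒ 4
  target = base 0xaff4 + off 0x1c + 4 + imm 4 = 0xb018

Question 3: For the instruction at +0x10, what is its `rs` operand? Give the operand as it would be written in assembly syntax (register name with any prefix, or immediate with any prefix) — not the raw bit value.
@+10  big-endian(08 00 00 00) = 0x08000000
  opcode bits[31:25]=0x4: ld/RR
  [24:23] rd=0 = $0
  [22:21] rs=0 = $0

$0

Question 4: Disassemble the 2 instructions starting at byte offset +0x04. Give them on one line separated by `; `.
ld $1, $1; ldi $0, 3202057

off 0x04: read 08 a0 00 00 as big → 0x08a00000
  top 7b → 0x4 → ld [RR]
  rd@[24:23]=0x1 ⇒ $1
  rs@[22:21]=0x1 ⇒ $1
off 0x08: read ea 30 dc 09 as big → 0xea30dc09
  top 7b → 0x75 → ldi [RI]
  rd@[24:23]=0x0 ⇒ $0
  imm@[22:0]=0x30dc09 ⇒ 3202057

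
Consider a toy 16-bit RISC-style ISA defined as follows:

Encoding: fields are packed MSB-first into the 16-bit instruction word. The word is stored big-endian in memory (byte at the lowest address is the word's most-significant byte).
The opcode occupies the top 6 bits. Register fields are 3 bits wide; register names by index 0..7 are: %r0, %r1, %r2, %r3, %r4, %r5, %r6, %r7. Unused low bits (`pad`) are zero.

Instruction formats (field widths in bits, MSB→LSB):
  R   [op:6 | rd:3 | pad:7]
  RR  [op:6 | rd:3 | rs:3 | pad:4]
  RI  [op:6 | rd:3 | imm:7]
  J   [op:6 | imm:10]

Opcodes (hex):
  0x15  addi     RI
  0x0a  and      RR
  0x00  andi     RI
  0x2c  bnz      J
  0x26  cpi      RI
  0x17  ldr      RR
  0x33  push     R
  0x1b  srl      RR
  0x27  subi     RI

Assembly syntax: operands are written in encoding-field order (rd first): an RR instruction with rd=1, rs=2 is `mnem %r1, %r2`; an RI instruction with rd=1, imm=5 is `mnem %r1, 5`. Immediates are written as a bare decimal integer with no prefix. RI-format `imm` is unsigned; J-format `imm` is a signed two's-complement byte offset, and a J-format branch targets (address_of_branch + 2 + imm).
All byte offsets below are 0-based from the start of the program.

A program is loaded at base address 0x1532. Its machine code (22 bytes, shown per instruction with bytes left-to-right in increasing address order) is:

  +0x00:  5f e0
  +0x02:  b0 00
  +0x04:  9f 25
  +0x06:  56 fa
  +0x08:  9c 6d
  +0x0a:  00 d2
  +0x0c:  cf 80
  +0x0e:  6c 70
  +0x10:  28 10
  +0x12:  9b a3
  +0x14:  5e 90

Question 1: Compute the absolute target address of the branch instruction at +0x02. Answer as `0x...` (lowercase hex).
off 0x02: read b0 00 as big → 0xb000
  top 6b → 0x2c → bnz [J]
  imm: (w>>0)&0x3ff=0x0 → 0
  target = base 0x1532 + off 0x02 + 2 + imm 0 = 0x1536

0x1536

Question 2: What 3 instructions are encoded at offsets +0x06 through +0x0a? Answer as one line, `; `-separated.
@+06  big-endian(56 fa) = 0x56fa
  opcode bits[15:10]=0x15: addi/RI
  [9:7] rd=5 = %r5
  [6:0] imm=122 = 122
@+08  big-endian(9c 6d) = 0x9c6d
  opcode bits[15:10]=0x27: subi/RI
  [9:7] rd=0 = %r0
  [6:0] imm=109 = 109
@+0a  big-endian(00 d2) = 0x00d2
  opcode bits[15:10]=0x0: andi/RI
  [9:7] rd=1 = %r1
  [6:0] imm=82 = 82

addi %r5, 122; subi %r0, 109; andi %r1, 82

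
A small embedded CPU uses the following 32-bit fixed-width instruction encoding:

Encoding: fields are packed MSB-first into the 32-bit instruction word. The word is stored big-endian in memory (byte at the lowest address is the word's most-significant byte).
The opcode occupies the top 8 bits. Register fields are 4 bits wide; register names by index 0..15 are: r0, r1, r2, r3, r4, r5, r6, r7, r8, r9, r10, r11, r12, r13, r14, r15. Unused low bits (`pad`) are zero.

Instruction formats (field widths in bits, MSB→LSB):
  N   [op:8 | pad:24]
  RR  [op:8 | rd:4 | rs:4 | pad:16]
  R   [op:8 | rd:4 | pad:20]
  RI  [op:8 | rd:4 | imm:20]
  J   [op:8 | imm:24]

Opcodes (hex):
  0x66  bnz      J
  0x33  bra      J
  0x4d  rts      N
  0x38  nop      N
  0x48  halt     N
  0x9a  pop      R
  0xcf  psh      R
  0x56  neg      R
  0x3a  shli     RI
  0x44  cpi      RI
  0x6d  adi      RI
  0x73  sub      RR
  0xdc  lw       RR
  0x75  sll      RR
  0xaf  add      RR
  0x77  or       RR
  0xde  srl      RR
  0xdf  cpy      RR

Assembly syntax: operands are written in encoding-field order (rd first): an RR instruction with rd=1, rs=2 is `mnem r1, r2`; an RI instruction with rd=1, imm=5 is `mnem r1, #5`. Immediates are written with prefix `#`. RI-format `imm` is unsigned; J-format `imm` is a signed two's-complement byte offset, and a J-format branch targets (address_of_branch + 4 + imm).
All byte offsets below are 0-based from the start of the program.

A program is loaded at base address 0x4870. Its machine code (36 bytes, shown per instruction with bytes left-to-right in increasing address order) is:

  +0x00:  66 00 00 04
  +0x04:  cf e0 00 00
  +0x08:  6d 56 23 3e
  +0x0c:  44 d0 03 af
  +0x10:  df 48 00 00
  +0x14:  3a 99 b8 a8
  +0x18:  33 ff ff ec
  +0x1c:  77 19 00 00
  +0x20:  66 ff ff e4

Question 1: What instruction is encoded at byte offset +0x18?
[18] 33 ff ff ec → 0x33ffffec
  op=0x33ffffec>>24=0x33 ⇒ bra (J)
  [23:0] imm=16777196 (s24→-20) = #-20

bra #-20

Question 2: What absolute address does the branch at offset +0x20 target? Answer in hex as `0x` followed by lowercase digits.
+0x20: 66 ff ff e4 ⇒ word 0x66ffffe4 (big)
  op=0x66ffffe4>>24=0x66 ⇒ bnz (J)
  [23:0] imm=16777188 (s24→-28) = #-28
  target = base 0x4870 + off 0x20 + 4 + imm -28 = 0x4878

0x4878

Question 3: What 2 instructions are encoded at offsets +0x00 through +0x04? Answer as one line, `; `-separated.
@+00  big-endian(66 00 00 04) = 0x66000004
  top 8b → 0x66 → bnz [J]
  [23:0] imm=4 = #4
@+04  big-endian(cf e0 00 00) = 0xcfe00000
  top 8b → 0xcf → psh [R]
  [23:20] rd=14 = r14

bnz #4; psh r14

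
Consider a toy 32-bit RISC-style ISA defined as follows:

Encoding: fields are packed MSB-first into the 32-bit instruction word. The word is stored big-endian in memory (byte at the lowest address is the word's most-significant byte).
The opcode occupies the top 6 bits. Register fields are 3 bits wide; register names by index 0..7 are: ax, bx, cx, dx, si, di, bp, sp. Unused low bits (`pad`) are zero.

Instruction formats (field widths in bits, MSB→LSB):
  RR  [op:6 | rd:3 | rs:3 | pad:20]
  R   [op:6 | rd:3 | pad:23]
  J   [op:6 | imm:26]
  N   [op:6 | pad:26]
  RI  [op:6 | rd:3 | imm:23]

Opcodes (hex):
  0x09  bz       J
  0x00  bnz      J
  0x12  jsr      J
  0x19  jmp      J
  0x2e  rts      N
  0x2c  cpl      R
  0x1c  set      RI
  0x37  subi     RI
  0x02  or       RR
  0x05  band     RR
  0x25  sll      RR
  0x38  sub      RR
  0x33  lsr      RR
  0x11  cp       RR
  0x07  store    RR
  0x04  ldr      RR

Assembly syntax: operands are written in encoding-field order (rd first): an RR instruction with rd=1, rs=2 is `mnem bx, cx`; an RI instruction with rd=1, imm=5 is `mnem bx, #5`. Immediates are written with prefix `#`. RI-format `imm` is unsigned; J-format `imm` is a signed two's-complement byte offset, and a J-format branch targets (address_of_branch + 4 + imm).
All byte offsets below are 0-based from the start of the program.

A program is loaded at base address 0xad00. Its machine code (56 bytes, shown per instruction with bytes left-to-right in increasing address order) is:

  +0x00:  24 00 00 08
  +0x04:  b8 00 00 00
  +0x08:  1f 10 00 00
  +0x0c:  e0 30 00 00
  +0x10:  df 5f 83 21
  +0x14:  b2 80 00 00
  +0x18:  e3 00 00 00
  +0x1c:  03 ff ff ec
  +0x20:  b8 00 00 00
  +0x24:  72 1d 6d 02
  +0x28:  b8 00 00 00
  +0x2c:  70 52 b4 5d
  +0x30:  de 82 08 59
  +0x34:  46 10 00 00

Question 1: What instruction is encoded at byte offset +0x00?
bz #8

@+00  big-endian(24 00 00 08) = 0x24000008
  top 6b → 0x9 → bz [J]
  imm@[25:0]=0x8 ⇒ #8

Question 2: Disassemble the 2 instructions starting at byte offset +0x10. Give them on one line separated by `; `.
[10] df 5f 83 21 → 0xdf5f8321
  top 6b → 0x37 → subi [RI]
  [25:23] rd=6 = bp
  [22:0] imm=6259489 = #6259489
[14] b2 80 00 00 → 0xb2800000
  top 6b → 0x2c → cpl [R]
  [25:23] rd=5 = di

subi bp, #6259489; cpl di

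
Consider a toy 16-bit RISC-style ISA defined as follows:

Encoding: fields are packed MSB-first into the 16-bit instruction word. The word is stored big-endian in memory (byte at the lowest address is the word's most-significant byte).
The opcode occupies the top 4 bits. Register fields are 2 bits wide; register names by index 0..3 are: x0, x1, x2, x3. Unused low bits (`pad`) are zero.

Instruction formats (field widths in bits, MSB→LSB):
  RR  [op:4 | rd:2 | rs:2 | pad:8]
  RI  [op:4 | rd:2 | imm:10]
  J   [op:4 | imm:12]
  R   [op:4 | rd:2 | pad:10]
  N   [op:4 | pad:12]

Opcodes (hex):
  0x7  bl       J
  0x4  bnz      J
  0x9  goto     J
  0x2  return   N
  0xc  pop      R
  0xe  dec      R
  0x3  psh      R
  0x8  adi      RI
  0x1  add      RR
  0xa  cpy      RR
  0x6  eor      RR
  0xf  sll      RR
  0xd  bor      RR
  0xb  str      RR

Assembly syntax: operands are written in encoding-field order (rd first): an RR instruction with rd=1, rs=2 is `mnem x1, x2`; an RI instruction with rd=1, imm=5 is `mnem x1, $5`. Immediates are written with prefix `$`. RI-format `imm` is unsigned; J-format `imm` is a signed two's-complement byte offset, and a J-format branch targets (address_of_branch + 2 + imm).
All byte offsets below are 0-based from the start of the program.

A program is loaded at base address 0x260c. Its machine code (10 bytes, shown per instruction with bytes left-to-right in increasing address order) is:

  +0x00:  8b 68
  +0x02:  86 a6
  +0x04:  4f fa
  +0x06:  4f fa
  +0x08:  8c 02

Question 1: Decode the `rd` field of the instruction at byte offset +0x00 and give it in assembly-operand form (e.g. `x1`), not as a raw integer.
x2

off 0x00: read 8b 68 as big → 0x8b68
  top 4b → 0x8 → adi [RI]
  [11:10] rd=2 = x2
  [9:0] imm=872 = $872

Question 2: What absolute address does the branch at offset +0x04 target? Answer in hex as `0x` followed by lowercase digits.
0x260c

off 0x04: read 4f fa as big → 0x4ffa
  top 4b → 0x4 → bnz [J]
  imm: (w>>0)&0xfff=0xffa (s12→-6) → $-6
  target = base 0x260c + off 0x04 + 2 + imm -6 = 0x260c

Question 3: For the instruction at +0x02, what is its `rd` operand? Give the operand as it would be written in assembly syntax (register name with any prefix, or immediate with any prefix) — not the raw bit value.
x1

[02] 86 a6 → 0x86a6
  top 4b → 0x8 → adi [RI]
  [11:10] rd=1 = x1
  [9:0] imm=678 = $678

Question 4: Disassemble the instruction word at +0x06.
+0x06: 4f fa ⇒ word 0x4ffa (big)
  op=0x4ffa>>12=0x4 ⇒ bnz (J)
  imm@[11:0]=0xffa (s12→-6) ⇒ $-6

bnz $-6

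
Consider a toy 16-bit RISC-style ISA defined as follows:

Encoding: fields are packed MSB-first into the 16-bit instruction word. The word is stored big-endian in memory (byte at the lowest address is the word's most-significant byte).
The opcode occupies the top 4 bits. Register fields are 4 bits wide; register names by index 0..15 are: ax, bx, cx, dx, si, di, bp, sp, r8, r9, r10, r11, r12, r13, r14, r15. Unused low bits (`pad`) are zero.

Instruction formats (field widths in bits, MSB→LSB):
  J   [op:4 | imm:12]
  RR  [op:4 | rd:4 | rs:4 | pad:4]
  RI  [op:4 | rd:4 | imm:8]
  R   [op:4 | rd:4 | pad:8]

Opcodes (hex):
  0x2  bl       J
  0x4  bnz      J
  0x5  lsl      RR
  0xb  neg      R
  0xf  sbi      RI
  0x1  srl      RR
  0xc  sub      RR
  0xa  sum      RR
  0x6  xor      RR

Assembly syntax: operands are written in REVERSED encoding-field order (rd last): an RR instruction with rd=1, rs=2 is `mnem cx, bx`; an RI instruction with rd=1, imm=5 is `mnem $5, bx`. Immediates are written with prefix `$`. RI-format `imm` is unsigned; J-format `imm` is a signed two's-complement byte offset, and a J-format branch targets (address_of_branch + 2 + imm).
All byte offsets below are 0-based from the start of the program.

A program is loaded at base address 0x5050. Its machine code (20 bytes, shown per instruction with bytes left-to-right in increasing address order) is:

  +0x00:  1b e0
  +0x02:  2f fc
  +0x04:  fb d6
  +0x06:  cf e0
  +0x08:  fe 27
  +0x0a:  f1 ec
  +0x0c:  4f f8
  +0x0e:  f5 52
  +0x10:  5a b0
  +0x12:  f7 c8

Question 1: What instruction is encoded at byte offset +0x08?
sbi $39, r14

off 0x08: read fe 27 as big → 0xfe27
  opcode bits[15:12]=0xf: sbi/RI
  [11:8] rd=14 = r14
  [7:0] imm=39 = $39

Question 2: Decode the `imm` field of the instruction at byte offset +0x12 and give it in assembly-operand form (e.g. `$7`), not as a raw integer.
[12] f7 c8 → 0xf7c8
  op=0xf7c8>>12=0xf ⇒ sbi (RI)
  rd: (w>>8)&0xf=0x7 → sp
  imm: (w>>0)&0xff=0xc8 → $200

$200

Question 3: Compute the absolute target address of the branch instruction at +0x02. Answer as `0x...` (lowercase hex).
0x5050

+0x02: 2f fc ⇒ word 0x2ffc (big)
  opcode bits[15:12]=0x2: bl/J
  imm@[11:0]=0xffc (s12→-4) ⇒ $-4
  target = base 0x5050 + off 0x02 + 2 + imm -4 = 0x5050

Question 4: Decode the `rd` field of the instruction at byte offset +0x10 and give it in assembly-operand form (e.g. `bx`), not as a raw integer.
off 0x10: read 5a b0 as big → 0x5ab0
  opcode bits[15:12]=0x5: lsl/RR
  rd: (w>>8)&0xf=0xa → r10
  rs: (w>>4)&0xf=0xb → r11

r10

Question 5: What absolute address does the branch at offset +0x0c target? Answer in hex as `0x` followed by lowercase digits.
@+0c  big-endian(4f f8) = 0x4ff8
  top 4b → 0x4 → bnz [J]
  imm: (w>>0)&0xfff=0xff8 (s12→-8) → $-8
  target = base 0x5050 + off 0x0c + 2 + imm -8 = 0x5056

0x5056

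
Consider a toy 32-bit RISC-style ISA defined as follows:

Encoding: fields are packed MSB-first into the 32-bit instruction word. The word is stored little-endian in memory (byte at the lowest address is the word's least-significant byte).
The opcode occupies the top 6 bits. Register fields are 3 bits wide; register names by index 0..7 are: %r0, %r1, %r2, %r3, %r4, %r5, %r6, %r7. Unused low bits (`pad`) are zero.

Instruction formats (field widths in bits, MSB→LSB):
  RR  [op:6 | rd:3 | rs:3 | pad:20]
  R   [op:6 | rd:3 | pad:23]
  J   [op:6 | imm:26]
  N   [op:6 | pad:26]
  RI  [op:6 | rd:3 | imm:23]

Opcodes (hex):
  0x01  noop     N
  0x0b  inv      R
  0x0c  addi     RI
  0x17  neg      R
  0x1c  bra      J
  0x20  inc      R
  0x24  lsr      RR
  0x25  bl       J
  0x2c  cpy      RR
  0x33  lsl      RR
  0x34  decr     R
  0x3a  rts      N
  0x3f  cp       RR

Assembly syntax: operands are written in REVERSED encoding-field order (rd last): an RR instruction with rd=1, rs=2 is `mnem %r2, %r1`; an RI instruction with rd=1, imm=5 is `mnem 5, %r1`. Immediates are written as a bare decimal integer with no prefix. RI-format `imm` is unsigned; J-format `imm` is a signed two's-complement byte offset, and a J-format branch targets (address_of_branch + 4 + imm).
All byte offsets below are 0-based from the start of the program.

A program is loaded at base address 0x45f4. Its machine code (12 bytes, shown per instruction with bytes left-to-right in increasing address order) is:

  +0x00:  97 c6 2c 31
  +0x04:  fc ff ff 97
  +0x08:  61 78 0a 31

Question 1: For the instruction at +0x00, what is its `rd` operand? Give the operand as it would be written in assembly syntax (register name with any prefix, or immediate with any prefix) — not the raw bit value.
off 0x00: read 97 c6 2c 31 as little → 0x312cc697
  opcode bits[31:26]=0xc: addi/RI
  rd@[25:23]=0x2 ⇒ %r2
  imm@[22:0]=0x2cc697 ⇒ 2934423

%r2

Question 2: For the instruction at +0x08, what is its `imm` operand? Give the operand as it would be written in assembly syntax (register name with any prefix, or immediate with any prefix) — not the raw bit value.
@+08  little-endian(61 78 0a 31) = 0x310a7861
  top 6b → 0xc → addi [RI]
  rd: (w>>23)&0x7=0x2 → %r2
  imm: (w>>0)&0x7fffff=0xa7861 → 686177

686177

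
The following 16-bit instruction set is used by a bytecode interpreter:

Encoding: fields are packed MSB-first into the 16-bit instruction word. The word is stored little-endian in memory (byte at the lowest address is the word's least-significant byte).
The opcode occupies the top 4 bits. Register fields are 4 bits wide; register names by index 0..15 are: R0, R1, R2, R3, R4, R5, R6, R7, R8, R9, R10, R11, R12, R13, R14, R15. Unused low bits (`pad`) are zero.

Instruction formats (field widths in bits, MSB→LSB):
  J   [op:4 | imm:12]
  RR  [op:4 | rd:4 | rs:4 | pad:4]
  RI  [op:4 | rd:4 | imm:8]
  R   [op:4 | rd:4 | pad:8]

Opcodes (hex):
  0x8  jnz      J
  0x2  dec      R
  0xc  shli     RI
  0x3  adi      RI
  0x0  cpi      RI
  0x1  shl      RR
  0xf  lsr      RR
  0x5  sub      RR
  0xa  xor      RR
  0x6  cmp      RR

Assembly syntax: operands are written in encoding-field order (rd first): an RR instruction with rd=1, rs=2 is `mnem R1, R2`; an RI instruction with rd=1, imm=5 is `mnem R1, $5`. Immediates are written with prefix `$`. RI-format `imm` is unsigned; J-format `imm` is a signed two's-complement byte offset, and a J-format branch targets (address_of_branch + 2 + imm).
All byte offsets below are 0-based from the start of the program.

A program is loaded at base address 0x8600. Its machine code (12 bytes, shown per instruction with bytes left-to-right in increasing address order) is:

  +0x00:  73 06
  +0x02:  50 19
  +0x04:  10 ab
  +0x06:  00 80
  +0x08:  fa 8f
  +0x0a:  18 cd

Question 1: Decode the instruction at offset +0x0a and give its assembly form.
[0a] 18 cd → 0xcd18
  op=0xcd18>>12=0xc ⇒ shli (RI)
  [11:8] rd=13 = R13
  [7:0] imm=24 = $24

shli R13, $24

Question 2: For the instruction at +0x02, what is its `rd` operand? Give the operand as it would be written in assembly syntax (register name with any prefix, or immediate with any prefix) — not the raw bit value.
R9

[02] 50 19 → 0x1950
  op=0x1950>>12=0x1 ⇒ shl (RR)
  rd@[11:8]=0x9 ⇒ R9
  rs@[7:4]=0x5 ⇒ R5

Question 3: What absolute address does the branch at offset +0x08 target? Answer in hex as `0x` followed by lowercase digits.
off 0x08: read fa 8f as little → 0x8ffa
  op=0x8ffa>>12=0x8 ⇒ jnz (J)
  imm: (w>>0)&0xfff=0xffa (s12→-6) → $-6
  target = base 0x8600 + off 0x08 + 2 + imm -6 = 0x8604

0x8604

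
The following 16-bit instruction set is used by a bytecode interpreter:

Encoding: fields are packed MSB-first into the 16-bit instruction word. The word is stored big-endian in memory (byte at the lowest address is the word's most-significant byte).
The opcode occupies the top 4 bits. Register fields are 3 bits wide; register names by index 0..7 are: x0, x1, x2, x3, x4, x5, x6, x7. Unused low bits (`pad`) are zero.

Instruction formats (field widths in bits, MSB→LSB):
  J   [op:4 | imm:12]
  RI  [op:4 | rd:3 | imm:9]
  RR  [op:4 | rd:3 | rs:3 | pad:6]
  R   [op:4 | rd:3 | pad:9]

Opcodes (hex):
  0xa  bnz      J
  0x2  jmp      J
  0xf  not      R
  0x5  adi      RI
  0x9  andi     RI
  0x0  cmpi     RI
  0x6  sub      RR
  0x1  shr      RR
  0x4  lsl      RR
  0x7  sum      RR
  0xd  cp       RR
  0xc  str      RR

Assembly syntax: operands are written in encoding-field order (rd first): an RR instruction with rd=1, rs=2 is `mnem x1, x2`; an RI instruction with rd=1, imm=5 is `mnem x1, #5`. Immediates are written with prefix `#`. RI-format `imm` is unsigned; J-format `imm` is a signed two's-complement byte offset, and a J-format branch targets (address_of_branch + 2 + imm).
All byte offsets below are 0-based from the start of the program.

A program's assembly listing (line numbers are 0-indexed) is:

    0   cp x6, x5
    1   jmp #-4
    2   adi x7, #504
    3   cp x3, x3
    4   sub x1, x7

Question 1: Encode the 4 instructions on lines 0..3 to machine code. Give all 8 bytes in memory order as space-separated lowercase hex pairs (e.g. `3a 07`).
dd 40 2f fc 5f f8 d6 c0

0. cp fields op=0xd:4|rd=6:3|rs=5:3|pad=0:6 → word dd40h → dd 40
1. jmp fields op=0x2:4|imm=-4:12 → word 2ffch → 2f fc
2. adi fields op=0x5:4|rd=7:3|imm=504:9 → word 5ff8h → 5f f8
3. cp fields op=0xd:4|rd=3:3|rs=3:3|pad=0:6 → word d6c0h → d6 c0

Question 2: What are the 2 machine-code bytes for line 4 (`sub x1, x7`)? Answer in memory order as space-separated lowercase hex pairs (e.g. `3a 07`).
L4: sub op=0x6:4|rd=1:3|rs=7:3|pad=0:6 ⇒ 0x63c0 ⇒ big 63 c0

63 c0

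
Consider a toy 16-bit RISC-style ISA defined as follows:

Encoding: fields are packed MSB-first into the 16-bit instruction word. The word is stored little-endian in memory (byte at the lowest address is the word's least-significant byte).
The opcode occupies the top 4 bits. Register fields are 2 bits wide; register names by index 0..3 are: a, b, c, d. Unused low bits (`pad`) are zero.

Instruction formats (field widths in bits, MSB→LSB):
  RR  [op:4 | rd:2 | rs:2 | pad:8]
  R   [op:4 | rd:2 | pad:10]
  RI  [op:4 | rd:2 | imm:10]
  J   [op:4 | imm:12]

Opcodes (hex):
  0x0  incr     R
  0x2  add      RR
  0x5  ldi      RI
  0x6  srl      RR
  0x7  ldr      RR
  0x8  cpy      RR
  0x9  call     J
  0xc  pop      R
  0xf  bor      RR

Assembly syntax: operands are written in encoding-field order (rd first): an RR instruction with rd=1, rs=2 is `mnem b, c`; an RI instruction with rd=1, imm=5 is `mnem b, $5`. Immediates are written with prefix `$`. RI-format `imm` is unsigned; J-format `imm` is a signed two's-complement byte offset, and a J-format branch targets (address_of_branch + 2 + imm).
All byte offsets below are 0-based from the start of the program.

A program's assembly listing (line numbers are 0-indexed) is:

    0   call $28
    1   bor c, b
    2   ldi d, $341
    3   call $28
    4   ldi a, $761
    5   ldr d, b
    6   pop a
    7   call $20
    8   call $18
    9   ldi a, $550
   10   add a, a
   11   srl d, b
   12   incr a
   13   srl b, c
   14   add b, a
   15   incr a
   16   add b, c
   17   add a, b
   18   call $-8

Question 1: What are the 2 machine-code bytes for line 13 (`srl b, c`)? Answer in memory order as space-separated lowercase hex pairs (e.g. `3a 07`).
line 13 (srl): pack op=0x6:4|rd=1:2|rs=2:2|pad=0:8 = 0x6600; little→ 00 66

00 66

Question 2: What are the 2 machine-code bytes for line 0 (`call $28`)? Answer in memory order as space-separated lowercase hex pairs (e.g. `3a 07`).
1c 90

L0: call op=0x9:4|imm=28:12 ⇒ 0x901c ⇒ little 1c 90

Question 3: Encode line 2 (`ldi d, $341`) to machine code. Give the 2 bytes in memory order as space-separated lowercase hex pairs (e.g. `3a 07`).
L2: ldi op=0x5:4|rd=3:2|imm=341:10 ⇒ 0x5d55 ⇒ little 55 5d

55 5d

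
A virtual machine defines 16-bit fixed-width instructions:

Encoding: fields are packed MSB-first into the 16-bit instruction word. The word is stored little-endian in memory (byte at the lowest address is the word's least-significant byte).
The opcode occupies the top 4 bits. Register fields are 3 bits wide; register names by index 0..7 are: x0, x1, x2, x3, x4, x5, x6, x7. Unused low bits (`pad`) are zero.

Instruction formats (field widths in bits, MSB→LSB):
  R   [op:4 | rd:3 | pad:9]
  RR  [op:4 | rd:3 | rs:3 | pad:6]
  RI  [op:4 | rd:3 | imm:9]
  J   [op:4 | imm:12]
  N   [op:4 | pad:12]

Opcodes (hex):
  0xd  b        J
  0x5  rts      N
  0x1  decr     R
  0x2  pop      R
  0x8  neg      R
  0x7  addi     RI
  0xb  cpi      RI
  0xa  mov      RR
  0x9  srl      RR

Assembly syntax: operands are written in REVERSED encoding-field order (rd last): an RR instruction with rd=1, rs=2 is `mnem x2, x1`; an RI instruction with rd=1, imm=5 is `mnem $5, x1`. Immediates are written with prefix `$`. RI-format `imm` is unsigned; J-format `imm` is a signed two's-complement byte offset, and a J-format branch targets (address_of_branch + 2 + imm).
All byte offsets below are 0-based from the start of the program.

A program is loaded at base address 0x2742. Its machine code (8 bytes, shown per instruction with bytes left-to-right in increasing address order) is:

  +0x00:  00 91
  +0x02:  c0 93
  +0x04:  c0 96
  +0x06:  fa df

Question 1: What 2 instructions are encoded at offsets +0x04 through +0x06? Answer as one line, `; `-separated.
srl x3, x3; b $-6

[04] c0 96 → 0x96c0
  op=0x96c0>>12=0x9 ⇒ srl (RR)
  rd@[11:9]=0x3 ⇒ x3
  rs@[8:6]=0x3 ⇒ x3
[06] fa df → 0xdffa
  op=0xdffa>>12=0xd ⇒ b (J)
  imm@[11:0]=0xffa (s12→-6) ⇒ $-6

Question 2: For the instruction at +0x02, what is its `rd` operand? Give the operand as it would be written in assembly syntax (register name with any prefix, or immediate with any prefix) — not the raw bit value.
x1

off 0x02: read c0 93 as little → 0x93c0
  top 4b → 0x9 → srl [RR]
  rd: (w>>9)&0x7=0x1 → x1
  rs: (w>>6)&0x7=0x7 → x7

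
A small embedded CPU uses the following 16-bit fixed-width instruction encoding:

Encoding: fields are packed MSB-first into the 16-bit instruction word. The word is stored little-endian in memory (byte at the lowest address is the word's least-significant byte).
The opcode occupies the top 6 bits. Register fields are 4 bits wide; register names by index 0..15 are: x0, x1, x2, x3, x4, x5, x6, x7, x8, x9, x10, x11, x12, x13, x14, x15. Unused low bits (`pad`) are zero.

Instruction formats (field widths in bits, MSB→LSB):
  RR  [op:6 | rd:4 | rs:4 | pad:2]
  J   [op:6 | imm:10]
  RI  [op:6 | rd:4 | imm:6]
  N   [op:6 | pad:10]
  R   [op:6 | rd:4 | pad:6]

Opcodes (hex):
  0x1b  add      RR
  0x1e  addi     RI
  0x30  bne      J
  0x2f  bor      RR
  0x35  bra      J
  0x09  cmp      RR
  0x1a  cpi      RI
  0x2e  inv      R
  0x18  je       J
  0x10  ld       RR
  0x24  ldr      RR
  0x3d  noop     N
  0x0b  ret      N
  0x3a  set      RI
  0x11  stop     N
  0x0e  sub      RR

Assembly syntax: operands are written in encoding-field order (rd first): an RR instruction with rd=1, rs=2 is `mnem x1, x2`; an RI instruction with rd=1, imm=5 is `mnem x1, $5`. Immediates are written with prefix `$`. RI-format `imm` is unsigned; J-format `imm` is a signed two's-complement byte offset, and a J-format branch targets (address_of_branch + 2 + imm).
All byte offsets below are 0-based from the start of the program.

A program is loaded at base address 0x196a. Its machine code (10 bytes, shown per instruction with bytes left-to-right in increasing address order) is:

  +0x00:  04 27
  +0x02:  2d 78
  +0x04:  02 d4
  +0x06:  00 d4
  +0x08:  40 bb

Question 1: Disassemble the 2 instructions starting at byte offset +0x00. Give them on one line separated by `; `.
+0x00: 04 27 ⇒ word 0x2704 (little)
  op=0x2704>>10=0x9 ⇒ cmp (RR)
  [9:6] rd=12 = x12
  [5:2] rs=1 = x1
+0x02: 2d 78 ⇒ word 0x782d (little)
  op=0x782d>>10=0x1e ⇒ addi (RI)
  [9:6] rd=0 = x0
  [5:0] imm=45 = $45

cmp x12, x1; addi x0, $45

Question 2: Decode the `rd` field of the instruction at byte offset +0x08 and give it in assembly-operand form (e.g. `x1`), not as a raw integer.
off 0x08: read 40 bb as little → 0xbb40
  top 6b → 0x2e → inv [R]
  rd@[9:6]=0xd ⇒ x13

x13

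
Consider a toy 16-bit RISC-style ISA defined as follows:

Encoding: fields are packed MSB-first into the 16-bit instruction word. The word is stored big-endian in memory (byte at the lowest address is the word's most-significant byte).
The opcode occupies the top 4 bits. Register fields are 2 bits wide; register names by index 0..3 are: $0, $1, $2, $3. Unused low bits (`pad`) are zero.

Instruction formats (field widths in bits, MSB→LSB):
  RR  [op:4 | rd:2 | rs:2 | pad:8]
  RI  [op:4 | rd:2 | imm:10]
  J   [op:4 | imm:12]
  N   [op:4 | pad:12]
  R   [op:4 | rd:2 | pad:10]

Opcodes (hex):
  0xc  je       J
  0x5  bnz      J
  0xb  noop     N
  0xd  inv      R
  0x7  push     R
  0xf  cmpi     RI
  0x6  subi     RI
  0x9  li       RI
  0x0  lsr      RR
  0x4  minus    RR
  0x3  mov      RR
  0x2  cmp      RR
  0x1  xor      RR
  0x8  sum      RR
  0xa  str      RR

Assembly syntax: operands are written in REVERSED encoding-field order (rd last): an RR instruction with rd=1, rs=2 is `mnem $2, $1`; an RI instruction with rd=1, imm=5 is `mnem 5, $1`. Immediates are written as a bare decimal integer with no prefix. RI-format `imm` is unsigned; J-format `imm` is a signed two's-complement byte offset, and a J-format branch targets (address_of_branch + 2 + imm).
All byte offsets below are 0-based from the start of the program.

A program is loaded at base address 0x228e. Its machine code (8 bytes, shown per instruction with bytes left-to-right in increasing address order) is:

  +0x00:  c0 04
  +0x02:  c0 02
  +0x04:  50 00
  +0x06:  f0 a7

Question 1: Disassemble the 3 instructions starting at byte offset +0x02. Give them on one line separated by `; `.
je 2; bnz 0; cmpi 167, $0

@+02  big-endian(c0 02) = 0xc002
  top 4b → 0xc → je [J]
  imm: (w>>0)&0xfff=0x2 → 2
@+04  big-endian(50 00) = 0x5000
  top 4b → 0x5 → bnz [J]
  imm: (w>>0)&0xfff=0x0 → 0
@+06  big-endian(f0 a7) = 0xf0a7
  top 4b → 0xf → cmpi [RI]
  rd: (w>>10)&0x3=0x0 → $0
  imm: (w>>0)&0x3ff=0xa7 → 167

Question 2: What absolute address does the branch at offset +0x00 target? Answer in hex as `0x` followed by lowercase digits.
+0x00: c0 04 ⇒ word 0xc004 (big)
  top 4b → 0xc → je [J]
  imm: (w>>0)&0xfff=0x4 → 4
  target = base 0x228e + off 0x00 + 2 + imm 4 = 0x2294

0x2294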